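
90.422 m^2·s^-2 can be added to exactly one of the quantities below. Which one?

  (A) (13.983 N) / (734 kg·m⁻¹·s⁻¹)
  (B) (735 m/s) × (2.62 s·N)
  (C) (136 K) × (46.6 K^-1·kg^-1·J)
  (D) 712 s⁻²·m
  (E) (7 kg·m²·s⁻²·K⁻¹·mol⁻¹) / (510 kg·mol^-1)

Reference: m²·s⁻².
Each option:
  (A) [kg·m·s⁻²] / [kg·m⁻¹·s⁻¹] = m²·s⁻¹
  (B) [m·s⁻¹] · [kg·m·s⁻¹] = kg·m²·s⁻²
  (C) [K] · [m²·s⁻²·K⁻¹] = m²·s⁻²  ← same
  (D) m·s⁻²
  (E) [kg·m²·s⁻²·K⁻¹·mol⁻¹] / [kg·mol⁻¹] = m²·s⁻²·K⁻¹
Only (C) matches m²·s⁻².

(C)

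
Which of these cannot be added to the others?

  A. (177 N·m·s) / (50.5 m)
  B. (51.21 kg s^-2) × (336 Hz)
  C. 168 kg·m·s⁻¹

In SI base units:
  A. [kg·m²·s⁻¹] / [m] = kg·m·s⁻¹
  B. [kg·s⁻²] · [s⁻¹] = kg·s⁻³
  C. kg·m·s⁻¹
All reduce to kg·m·s⁻¹ except B., which is kg·s⁻³.

B.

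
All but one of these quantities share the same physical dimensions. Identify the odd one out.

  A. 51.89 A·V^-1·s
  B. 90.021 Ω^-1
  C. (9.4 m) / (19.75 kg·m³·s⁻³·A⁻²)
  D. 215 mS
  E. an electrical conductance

In SI base units:
  A. A·s·V⁻¹ = A·s·(J·C⁻¹)⁻¹ = kg⁻¹·m⁻²·s⁴·A²
  B. Ω⁻¹ = (V·A⁻¹)⁻¹ = kg⁻¹·m⁻²·s³·A²
  C. [m] / [kg·m³·s⁻³·A⁻²] = kg⁻¹·m⁻²·s³·A²
  D. S = Ω⁻¹ = kg⁻¹·m⁻²·s³·A²
  E. [electrical conductance] = kg⁻¹·m⁻²·s³·A²
All reduce to kg⁻¹·m⁻²·s³·A² except A., which is kg⁻¹·m⁻²·s⁴·A².

A.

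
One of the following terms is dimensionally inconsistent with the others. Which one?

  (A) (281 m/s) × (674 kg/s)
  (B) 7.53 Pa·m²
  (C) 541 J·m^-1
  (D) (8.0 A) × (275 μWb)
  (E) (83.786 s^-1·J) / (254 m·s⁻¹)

Work out the base dimensions of each:
  (A) [m·s⁻¹] · [kg·s⁻¹] = kg·m·s⁻²
  (B) Pa·m² = N·m⁻²·m² = kg·m·s⁻²
  (C) J·m⁻¹ = N·m·m⁻¹ = kg·m·s⁻²
  (D) [A] · [kg·m²·s⁻²·A⁻¹] = kg·m²·s⁻²
  (E) [kg·m²·s⁻³] / [m·s⁻¹] = kg·m·s⁻²
All reduce to kg·m·s⁻² except (D), which is kg·m²·s⁻².

(D)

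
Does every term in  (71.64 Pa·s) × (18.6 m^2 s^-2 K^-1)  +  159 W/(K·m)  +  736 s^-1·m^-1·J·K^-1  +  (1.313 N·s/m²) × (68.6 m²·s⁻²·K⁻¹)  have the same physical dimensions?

Yes

Expand each in SI base units:
  (71.64 Pa·s) × (18.6 m^2 s^-2 K^-1):  [kg·m⁻¹·s⁻¹] · [m²·s⁻²·K⁻¹] = kg·m·s⁻³·K⁻¹
  159 W/(K·m):  W·m⁻¹·K⁻¹ = J·s⁻¹·m⁻¹·K⁻¹ = kg·m·s⁻³·K⁻¹
  736 s^-1·m^-1·J·K^-1:  J·s⁻¹·m⁻¹·K⁻¹ = N·m·s⁻¹·m⁻¹·K⁻¹ = kg·m·s⁻³·K⁻¹
  (1.313 N·s/m²) × (68.6 m²·s⁻²·K⁻¹):  [kg·m⁻¹·s⁻¹] · [m²·s⁻²·K⁻¹] = kg·m·s⁻³·K⁻¹
Every term reduces to kg·m·s⁻³·K⁻¹.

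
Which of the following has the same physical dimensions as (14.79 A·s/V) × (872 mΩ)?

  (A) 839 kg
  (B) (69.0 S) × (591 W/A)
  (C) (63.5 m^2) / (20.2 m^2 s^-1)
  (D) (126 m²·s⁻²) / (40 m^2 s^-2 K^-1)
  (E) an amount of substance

Reference: [kg⁻¹·m⁻²·s⁴·A²] · [kg·m²·s⁻³·A⁻²] = s.
Each option:
  (A) kg
  (B) [kg⁻¹·m⁻²·s³·A²] · [kg·m²·s⁻³·A⁻¹] = A
  (C) [m²] / [m²·s⁻¹] = s  ← same
  (D) [m²·s⁻²] / [m²·s⁻²·K⁻¹] = K
  (E) [amount of substance] = mol
Only (C) matches s.

(C)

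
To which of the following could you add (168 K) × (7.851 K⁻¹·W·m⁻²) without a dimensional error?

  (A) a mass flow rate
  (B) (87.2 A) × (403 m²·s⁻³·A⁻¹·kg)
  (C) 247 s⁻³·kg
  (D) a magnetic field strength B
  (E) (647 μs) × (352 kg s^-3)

Reference: [K] · [kg·s⁻³·K⁻¹] = kg·s⁻³.
Each option:
  (A) [mass flow rate] = kg·s⁻¹
  (B) [A] · [kg·m²·s⁻³·A⁻¹] = kg·m²·s⁻³
  (C) kg·s⁻³  ← same
  (D) [magnetic field strength B] = kg·s⁻²·A⁻¹
  (E) [s] · [kg·s⁻³] = kg·s⁻²
Only (C) matches kg·s⁻³.

(C)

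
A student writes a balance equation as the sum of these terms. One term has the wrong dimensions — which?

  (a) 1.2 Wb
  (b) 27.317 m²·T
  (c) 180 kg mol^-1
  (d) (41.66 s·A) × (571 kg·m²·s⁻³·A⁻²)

Dimensions:
  (a) Wb = V·s = kg·m²·s⁻²·A⁻¹
  (b) T·m² = Wb·m⁻²·m² = kg·m²·s⁻²·A⁻¹
  (c) kg·mol⁻¹
  (d) [s·A] · [kg·m²·s⁻³·A⁻²] = kg·m²·s⁻²·A⁻¹
All reduce to kg·m²·s⁻²·A⁻¹ except (c), which is kg·mol⁻¹.

(c)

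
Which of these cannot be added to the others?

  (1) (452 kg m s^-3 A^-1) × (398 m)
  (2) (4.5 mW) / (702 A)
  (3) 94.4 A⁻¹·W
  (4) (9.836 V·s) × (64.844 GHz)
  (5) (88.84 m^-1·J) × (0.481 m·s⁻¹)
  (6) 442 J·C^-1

(5)

Reduce each to base SI dimensions:
  (1) [kg·m·s⁻³·A⁻¹] · [m] = kg·m²·s⁻³·A⁻¹
  (2) [kg·m²·s⁻³] / [A] = kg·m²·s⁻³·A⁻¹
  (3) W·A⁻¹ = J·s⁻¹·A⁻¹ = kg·m²·s⁻³·A⁻¹
  (4) [kg·m²·s⁻²·A⁻¹] · [s⁻¹] = kg·m²·s⁻³·A⁻¹
  (5) [kg·m·s⁻²] · [m·s⁻¹] = kg·m²·s⁻³
  (6) J·C⁻¹ = N·m·(s·A)⁻¹ = kg·m²·s⁻³·A⁻¹
All reduce to kg·m²·s⁻³·A⁻¹ except (5), which is kg·m²·s⁻³.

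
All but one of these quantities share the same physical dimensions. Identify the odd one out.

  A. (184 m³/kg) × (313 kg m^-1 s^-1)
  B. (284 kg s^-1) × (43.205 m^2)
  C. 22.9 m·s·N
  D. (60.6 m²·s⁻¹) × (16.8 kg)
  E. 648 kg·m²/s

Reduce each to base SI dimensions:
  A. [kg⁻¹·m³] · [kg·m⁻¹·s⁻¹] = m²·s⁻¹
  B. [kg·s⁻¹] · [m²] = kg·m²·s⁻¹
  C. N·m·s = kg·m·s⁻²·m·s = kg·m²·s⁻¹
  D. [m²·s⁻¹] · [kg] = kg·m²·s⁻¹
  E. kg·m²·s⁻¹
All reduce to kg·m²·s⁻¹ except A., which is m²·s⁻¹.

A.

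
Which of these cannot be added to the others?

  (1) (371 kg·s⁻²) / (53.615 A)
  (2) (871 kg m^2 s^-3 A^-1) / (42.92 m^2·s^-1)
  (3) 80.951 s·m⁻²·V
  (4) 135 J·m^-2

In SI base units:
  (1) [kg·s⁻²] / [A] = kg·s⁻²·A⁻¹
  (2) [kg·m²·s⁻³·A⁻¹] / [m²·s⁻¹] = kg·s⁻²·A⁻¹
  (3) V·s·m⁻² = J·C⁻¹·s·m⁻² = kg·s⁻²·A⁻¹
  (4) J·m⁻² = N·m·m⁻² = kg·s⁻²
All reduce to kg·s⁻²·A⁻¹ except (4), which is kg·s⁻².

(4)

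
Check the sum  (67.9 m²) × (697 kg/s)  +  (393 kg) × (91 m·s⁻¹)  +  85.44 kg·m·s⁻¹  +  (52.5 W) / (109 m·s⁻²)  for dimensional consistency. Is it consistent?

Reduce each to base SI dimensions:
  (67.9 m²) × (697 kg/s):  [m²] · [kg·s⁻¹] = kg·m²·s⁻¹
  (393 kg) × (91 m·s⁻¹):  [kg] · [m·s⁻¹] = kg·m·s⁻¹
  85.44 kg·m·s⁻¹:  kg·m·s⁻¹
  (52.5 W) / (109 m·s⁻²):  [kg·m²·s⁻³] / [m·s⁻²] = kg·m·s⁻¹
The terms do not share a single dimension (kg·m²·s⁻¹ vs kg·m·s⁻¹).

No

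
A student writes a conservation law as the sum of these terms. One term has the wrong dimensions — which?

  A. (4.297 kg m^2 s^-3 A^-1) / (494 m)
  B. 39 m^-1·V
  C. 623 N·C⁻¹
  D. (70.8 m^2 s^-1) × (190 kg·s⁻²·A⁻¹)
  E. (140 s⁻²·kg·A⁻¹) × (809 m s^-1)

Dimensions:
  A. [kg·m²·s⁻³·A⁻¹] / [m] = kg·m·s⁻³·A⁻¹
  B. V·m⁻¹ = J·C⁻¹·m⁻¹ = kg·m·s⁻³·A⁻¹
  C. N·C⁻¹ = kg·m·s⁻²·(s·A)⁻¹ = kg·m·s⁻³·A⁻¹
  D. [m²·s⁻¹] · [kg·s⁻²·A⁻¹] = kg·m²·s⁻³·A⁻¹
  E. [kg·s⁻²·A⁻¹] · [m·s⁻¹] = kg·m·s⁻³·A⁻¹
All reduce to kg·m·s⁻³·A⁻¹ except D., which is kg·m²·s⁻³·A⁻¹.

D.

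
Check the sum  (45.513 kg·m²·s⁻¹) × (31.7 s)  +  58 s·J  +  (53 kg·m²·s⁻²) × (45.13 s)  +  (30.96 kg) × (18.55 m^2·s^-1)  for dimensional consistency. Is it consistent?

No

Work out the base dimensions of each:
  (45.513 kg·m²·s⁻¹) × (31.7 s):  [kg·m²·s⁻¹] · [s] = kg·m²
  58 s·J:  J·s = N·m·s = kg·m²·s⁻¹
  (53 kg·m²·s⁻²) × (45.13 s):  [kg·m²·s⁻²] · [s] = kg·m²·s⁻¹
  (30.96 kg) × (18.55 m^2·s^-1):  [kg] · [m²·s⁻¹] = kg·m²·s⁻¹
The terms do not share a single dimension (kg·m² vs kg·m²·s⁻¹).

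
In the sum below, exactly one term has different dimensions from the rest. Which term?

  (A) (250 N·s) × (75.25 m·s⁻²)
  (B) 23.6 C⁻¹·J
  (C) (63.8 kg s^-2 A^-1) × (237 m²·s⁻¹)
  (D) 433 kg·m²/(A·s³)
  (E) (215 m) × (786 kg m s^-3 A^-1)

(A)

In SI base units:
  (A) [kg·m·s⁻¹] · [m·s⁻²] = kg·m²·s⁻³
  (B) J·C⁻¹ = N·m·(s·A)⁻¹ = kg·m²·s⁻³·A⁻¹
  (C) [kg·s⁻²·A⁻¹] · [m²·s⁻¹] = kg·m²·s⁻³·A⁻¹
  (D) kg·m²·s⁻³·A⁻¹
  (E) [m] · [kg·m·s⁻³·A⁻¹] = kg·m²·s⁻³·A⁻¹
All reduce to kg·m²·s⁻³·A⁻¹ except (A), which is kg·m²·s⁻³.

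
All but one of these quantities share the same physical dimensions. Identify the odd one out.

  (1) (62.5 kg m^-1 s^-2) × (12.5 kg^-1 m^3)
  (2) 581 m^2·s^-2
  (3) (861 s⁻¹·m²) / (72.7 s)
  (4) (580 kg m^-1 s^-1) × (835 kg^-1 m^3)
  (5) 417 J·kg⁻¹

(4)

In SI base units:
  (1) [kg·m⁻¹·s⁻²] · [kg⁻¹·m³] = m²·s⁻²
  (2) m²·s⁻²
  (3) [m²·s⁻¹] / [s] = m²·s⁻²
  (4) [kg·m⁻¹·s⁻¹] · [kg⁻¹·m³] = m²·s⁻¹
  (5) J·kg⁻¹ = N·m·kg⁻¹ = m²·s⁻²
All reduce to m²·s⁻² except (4), which is m²·s⁻¹.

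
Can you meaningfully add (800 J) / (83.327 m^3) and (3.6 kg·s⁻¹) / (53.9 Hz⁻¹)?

Expand each in SI base units:
  (800 J) / (83.327 m^3):  [kg·m²·s⁻²] / [m³] = kg·m⁻¹·s⁻²
  (3.6 kg·s⁻¹) / (53.9 Hz⁻¹):  [kg·s⁻¹] / [s] = kg·s⁻²
kg·m⁻¹·s⁻² ≠ kg·s⁻², so they cannot be added.

No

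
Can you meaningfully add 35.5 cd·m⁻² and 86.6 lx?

Yes

Expand each in SI base units:
  35.5 cd·m⁻²:  cd·m⁻² = m⁻²·cd
  86.6 lx:  lx = lm·m⁻² = m⁻²·cd
Both are m⁻²·cd, so they have the same dimensions and can be added.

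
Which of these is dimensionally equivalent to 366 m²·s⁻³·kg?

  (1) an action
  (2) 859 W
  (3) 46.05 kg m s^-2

Reference: kg·m²·s⁻³.
Each option:
  (1) [action] = kg·m²·s⁻¹
  (2) W = J·s⁻¹ = kg·m²·s⁻³  ← same
  (3) kg·m·s⁻²
Only (2) matches kg·m²·s⁻³.

(2)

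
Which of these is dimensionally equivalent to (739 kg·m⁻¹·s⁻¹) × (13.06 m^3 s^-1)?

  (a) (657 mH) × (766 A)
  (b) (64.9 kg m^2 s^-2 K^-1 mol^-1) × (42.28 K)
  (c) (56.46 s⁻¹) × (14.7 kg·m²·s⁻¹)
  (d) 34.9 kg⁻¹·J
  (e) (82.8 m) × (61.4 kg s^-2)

Reference: [kg·m⁻¹·s⁻¹] · [m³·s⁻¹] = kg·m²·s⁻².
Each option:
  (a) [kg·m²·s⁻²·A⁻²] · [A] = kg·m²·s⁻²·A⁻¹
  (b) [kg·m²·s⁻²·K⁻¹·mol⁻¹] · [K] = kg·m²·s⁻²·mol⁻¹
  (c) [s⁻¹] · [kg·m²·s⁻¹] = kg·m²·s⁻²  ← same
  (d) J·kg⁻¹ = N·m·kg⁻¹ = m²·s⁻²
  (e) [m] · [kg·s⁻²] = kg·m·s⁻²
Only (c) matches kg·m²·s⁻².

(c)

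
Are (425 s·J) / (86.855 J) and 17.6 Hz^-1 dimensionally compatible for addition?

In SI base units:
  (425 s·J) / (86.855 J):  [kg·m²·s⁻¹] / [kg·m²·s⁻²] = s
  17.6 Hz^-1:  Hz⁻¹ = (s⁻¹)⁻¹ = s
Both are s, so they have the same dimensions and can be added.

Yes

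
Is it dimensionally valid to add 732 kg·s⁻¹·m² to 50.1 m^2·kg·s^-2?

No

Dimensions:
  732 kg·s⁻¹·m²:  kg·m²·s⁻¹
  50.1 m^2·kg·s^-2:  kg·m²·s⁻²
kg·m²·s⁻¹ ≠ kg·m²·s⁻², so they cannot be added.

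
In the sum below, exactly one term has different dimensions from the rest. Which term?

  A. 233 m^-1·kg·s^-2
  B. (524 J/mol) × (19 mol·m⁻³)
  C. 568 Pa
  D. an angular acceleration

Reduce each to base SI dimensions:
  A. kg·m⁻¹·s⁻²
  B. [kg·m²·s⁻²·mol⁻¹] · [m⁻³·mol] = kg·m⁻¹·s⁻²
  C. Pa = N·m⁻² = kg·m⁻¹·s⁻²
  D. [angular acceleration] = s⁻²
All reduce to kg·m⁻¹·s⁻² except D., which is s⁻².

D.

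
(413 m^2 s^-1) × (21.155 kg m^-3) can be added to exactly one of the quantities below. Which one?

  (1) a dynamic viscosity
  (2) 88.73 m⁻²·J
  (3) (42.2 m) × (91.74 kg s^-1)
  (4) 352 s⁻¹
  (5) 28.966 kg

(1)

Reference: [m²·s⁻¹] · [kg·m⁻³] = kg·m⁻¹·s⁻¹.
Each option:
  (1) [dynamic viscosity] = kg·m⁻¹·s⁻¹  ← same
  (2) J·m⁻² = N·m·m⁻² = kg·s⁻²
  (3) [m] · [kg·s⁻¹] = kg·m·s⁻¹
  (4) s⁻¹
  (5) kg
Only (1) matches kg·m⁻¹·s⁻¹.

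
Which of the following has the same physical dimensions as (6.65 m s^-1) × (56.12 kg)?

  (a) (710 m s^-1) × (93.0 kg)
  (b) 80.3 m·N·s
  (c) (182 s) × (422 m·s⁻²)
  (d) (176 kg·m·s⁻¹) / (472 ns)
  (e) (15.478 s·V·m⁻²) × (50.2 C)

(a)

Reference: [m·s⁻¹] · [kg] = kg·m·s⁻¹.
Each option:
  (a) [m·s⁻¹] · [kg] = kg·m·s⁻¹  ← same
  (b) N·m·s = kg·m·s⁻²·m·s = kg·m²·s⁻¹
  (c) [s] · [m·s⁻²] = m·s⁻¹
  (d) [kg·m·s⁻¹] / [s] = kg·m·s⁻²
  (e) [kg·s⁻²·A⁻¹] · [s·A] = kg·s⁻¹
Only (a) matches kg·m·s⁻¹.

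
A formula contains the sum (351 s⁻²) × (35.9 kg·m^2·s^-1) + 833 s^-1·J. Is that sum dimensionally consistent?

Yes

Reduce each to base SI dimensions:
  (351 s⁻²) × (35.9 kg·m^2·s^-1):  [s⁻²] · [kg·m²·s⁻¹] = kg·m²·s⁻³
  833 s^-1·J:  J·s⁻¹ = N·m·s⁻¹ = kg·m²·s⁻³
Both are kg·m²·s⁻³, so they have the same dimensions and can be added.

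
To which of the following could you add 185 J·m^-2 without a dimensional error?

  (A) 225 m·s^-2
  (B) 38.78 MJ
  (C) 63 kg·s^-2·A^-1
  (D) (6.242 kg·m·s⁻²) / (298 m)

(D)

Reference: J·m⁻² = N·m·m⁻² = kg·s⁻².
Each option:
  (A) m·s⁻²
  (B) J = N·m = kg·m²·s⁻²
  (C) kg·s⁻²·A⁻¹
  (D) [kg·m·s⁻²] / [m] = kg·s⁻²  ← same
Only (D) matches kg·s⁻².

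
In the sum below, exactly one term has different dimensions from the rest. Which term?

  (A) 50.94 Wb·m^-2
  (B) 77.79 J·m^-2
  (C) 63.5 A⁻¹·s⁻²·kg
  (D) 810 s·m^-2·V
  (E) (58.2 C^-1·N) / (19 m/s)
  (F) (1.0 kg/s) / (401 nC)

(B)

Work out the base dimensions of each:
  (A) Wb·m⁻² = V·s·m⁻² = kg·s⁻²·A⁻¹
  (B) J·m⁻² = N·m·m⁻² = kg·s⁻²
  (C) kg·s⁻²·A⁻¹
  (D) V·s·m⁻² = J·C⁻¹·s·m⁻² = kg·s⁻²·A⁻¹
  (E) [kg·m·s⁻³·A⁻¹] / [m·s⁻¹] = kg·s⁻²·A⁻¹
  (F) [kg·s⁻¹] / [s·A] = kg·s⁻²·A⁻¹
All reduce to kg·s⁻²·A⁻¹ except (B), which is kg·s⁻².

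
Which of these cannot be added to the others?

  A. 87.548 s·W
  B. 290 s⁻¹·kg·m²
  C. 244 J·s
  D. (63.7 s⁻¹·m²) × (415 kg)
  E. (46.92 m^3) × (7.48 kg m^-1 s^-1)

A.

In SI base units:
  A. W·s = J·s⁻¹·s = kg·m²·s⁻²
  B. kg·m²·s⁻¹
  C. J·s = N·m·s = kg·m²·s⁻¹
  D. [m²·s⁻¹] · [kg] = kg·m²·s⁻¹
  E. [m³] · [kg·m⁻¹·s⁻¹] = kg·m²·s⁻¹
All reduce to kg·m²·s⁻¹ except A., which is kg·m²·s⁻².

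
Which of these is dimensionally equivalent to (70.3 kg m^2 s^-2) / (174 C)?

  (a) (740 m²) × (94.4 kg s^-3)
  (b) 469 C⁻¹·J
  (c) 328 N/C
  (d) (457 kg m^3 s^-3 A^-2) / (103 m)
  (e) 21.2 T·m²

Reference: [kg·m²·s⁻²] / [s·A] = kg·m²·s⁻³·A⁻¹.
Each option:
  (a) [m²] · [kg·s⁻³] = kg·m²·s⁻³
  (b) J·C⁻¹ = N·m·(s·A)⁻¹ = kg·m²·s⁻³·A⁻¹  ← same
  (c) N·C⁻¹ = kg·m·s⁻²·(s·A)⁻¹ = kg·m·s⁻³·A⁻¹
  (d) [kg·m³·s⁻³·A⁻²] / [m] = kg·m²·s⁻³·A⁻²
  (e) T·m² = Wb·m⁻²·m² = kg·m²·s⁻²·A⁻¹
Only (b) matches kg·m²·s⁻³·A⁻¹.

(b)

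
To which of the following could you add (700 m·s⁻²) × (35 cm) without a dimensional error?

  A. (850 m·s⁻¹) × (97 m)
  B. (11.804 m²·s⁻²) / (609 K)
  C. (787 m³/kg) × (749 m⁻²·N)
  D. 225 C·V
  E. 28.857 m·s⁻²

Reference: [m·s⁻²] · [m] = m²·s⁻².
Each option:
  A. [m·s⁻¹] · [m] = m²·s⁻¹
  B. [m²·s⁻²] / [K] = m²·s⁻²·K⁻¹
  C. [kg⁻¹·m³] · [kg·m⁻¹·s⁻²] = m²·s⁻²  ← same
  D. C·V = s·A·J·C⁻¹ = kg·m²·s⁻²
  E. m·s⁻²
Only C. matches m²·s⁻².

C.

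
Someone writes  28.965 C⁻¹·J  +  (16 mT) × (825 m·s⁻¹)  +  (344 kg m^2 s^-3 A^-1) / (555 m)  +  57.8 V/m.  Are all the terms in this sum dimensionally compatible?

No

Dimensions:
  28.965 C⁻¹·J:  J·C⁻¹ = N·m·(s·A)⁻¹ = kg·m²·s⁻³·A⁻¹
  (16 mT) × (825 m·s⁻¹):  [kg·s⁻²·A⁻¹] · [m·s⁻¹] = kg·m·s⁻³·A⁻¹
  (344 kg m^2 s^-3 A^-1) / (555 m):  [kg·m²·s⁻³·A⁻¹] / [m] = kg·m·s⁻³·A⁻¹
  57.8 V/m:  V·m⁻¹ = J·C⁻¹·m⁻¹ = kg·m·s⁻³·A⁻¹
The terms do not share a single dimension (kg·m²·s⁻³·A⁻¹ vs kg·m·s⁻³·A⁻¹).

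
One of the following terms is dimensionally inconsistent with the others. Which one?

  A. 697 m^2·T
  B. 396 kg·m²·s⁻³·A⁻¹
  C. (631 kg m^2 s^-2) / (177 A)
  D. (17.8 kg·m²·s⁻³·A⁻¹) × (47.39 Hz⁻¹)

B.

Expand each in SI base units:
  A. T·m² = Wb·m⁻²·m² = kg·m²·s⁻²·A⁻¹
  B. kg·m²·s⁻³·A⁻¹
  C. [kg·m²·s⁻²] / [A] = kg·m²·s⁻²·A⁻¹
  D. [kg·m²·s⁻³·A⁻¹] · [s] = kg·m²·s⁻²·A⁻¹
All reduce to kg·m²·s⁻²·A⁻¹ except B., which is kg·m²·s⁻³·A⁻¹.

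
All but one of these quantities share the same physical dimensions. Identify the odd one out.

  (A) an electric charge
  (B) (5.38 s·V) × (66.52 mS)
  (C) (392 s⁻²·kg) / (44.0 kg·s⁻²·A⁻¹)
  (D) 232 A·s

(C)

Work out the base dimensions of each:
  (A) [electric charge] = s·A
  (B) [kg·m²·s⁻²·A⁻¹] · [kg⁻¹·m⁻²·s³·A²] = s·A
  (C) [kg·s⁻²] / [kg·s⁻²·A⁻¹] = A
  (D) A·s = s·A
All reduce to s·A except (C), which is A.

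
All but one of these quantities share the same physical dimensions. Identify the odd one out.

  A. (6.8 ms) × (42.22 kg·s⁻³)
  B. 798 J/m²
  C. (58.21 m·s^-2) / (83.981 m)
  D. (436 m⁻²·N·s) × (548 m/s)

C.

Expand each in SI base units:
  A. [s] · [kg·s⁻³] = kg·s⁻²
  B. J·m⁻² = N·m·m⁻² = kg·s⁻²
  C. [m·s⁻²] / [m] = s⁻²
  D. [kg·m⁻¹·s⁻¹] · [m·s⁻¹] = kg·s⁻²
All reduce to kg·s⁻² except C., which is s⁻².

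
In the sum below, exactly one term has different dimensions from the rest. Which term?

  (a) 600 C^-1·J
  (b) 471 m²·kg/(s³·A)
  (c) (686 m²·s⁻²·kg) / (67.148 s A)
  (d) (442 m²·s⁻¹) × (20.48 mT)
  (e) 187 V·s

(e)

Dimensions:
  (a) J·C⁻¹ = N·m·(s·A)⁻¹ = kg·m²·s⁻³·A⁻¹
  (b) kg·m²·s⁻³·A⁻¹
  (c) [kg·m²·s⁻²] / [s·A] = kg·m²·s⁻³·A⁻¹
  (d) [m²·s⁻¹] · [kg·s⁻²·A⁻¹] = kg·m²·s⁻³·A⁻¹
  (e) V·s = J·C⁻¹·s = kg·m²·s⁻²·A⁻¹
All reduce to kg·m²·s⁻³·A⁻¹ except (e), which is kg·m²·s⁻²·A⁻¹.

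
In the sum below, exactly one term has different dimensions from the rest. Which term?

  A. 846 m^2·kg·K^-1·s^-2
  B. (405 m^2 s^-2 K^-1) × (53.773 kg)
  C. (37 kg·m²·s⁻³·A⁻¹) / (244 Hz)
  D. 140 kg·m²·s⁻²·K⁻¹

Expand each in SI base units:
  A. kg·m²·s⁻²·K⁻¹
  B. [m²·s⁻²·K⁻¹] · [kg] = kg·m²·s⁻²·K⁻¹
  C. [kg·m²·s⁻³·A⁻¹] / [s⁻¹] = kg·m²·s⁻²·A⁻¹
  D. kg·m²·s⁻²·K⁻¹
All reduce to kg·m²·s⁻²·K⁻¹ except C., which is kg·m²·s⁻²·A⁻¹.

C.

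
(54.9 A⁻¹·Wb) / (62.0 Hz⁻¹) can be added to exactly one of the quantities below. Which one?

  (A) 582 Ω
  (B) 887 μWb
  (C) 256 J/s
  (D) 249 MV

(A)

Reference: [kg·m²·s⁻²·A⁻²] / [s] = kg·m²·s⁻³·A⁻².
Each option:
  (A) Ω = V·A⁻¹ = kg·m²·s⁻³·A⁻²  ← same
  (B) Wb = V·s = kg·m²·s⁻²·A⁻¹
  (C) J·s⁻¹ = N·m·s⁻¹ = kg·m²·s⁻³
  (D) V = J·C⁻¹ = kg·m²·s⁻³·A⁻¹
Only (A) matches kg·m²·s⁻³·A⁻².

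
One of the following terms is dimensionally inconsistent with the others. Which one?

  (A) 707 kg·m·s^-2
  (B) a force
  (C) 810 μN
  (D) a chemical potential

(D)

Reduce each to base SI dimensions:
  (A) kg·m·s⁻²
  (B) [force] = kg·m·s⁻²
  (C) N = kg·m·s⁻²
  (D) [chemical potential] = kg·m²·s⁻²·mol⁻¹
All reduce to kg·m·s⁻² except (D), which is kg·m²·s⁻²·mol⁻¹.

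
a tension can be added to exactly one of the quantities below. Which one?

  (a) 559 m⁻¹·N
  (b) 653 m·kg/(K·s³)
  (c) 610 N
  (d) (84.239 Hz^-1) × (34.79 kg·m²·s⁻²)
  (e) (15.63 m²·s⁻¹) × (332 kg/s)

Reference: [tension] = kg·m·s⁻².
Each option:
  (a) N·m⁻¹ = kg·m·s⁻²·m⁻¹ = kg·s⁻²
  (b) kg·m·s⁻³·K⁻¹
  (c) N = kg·m·s⁻²  ← same
  (d) [s] · [kg·m²·s⁻²] = kg·m²·s⁻¹
  (e) [m²·s⁻¹] · [kg·s⁻¹] = kg·m²·s⁻²
Only (c) matches kg·m·s⁻².

(c)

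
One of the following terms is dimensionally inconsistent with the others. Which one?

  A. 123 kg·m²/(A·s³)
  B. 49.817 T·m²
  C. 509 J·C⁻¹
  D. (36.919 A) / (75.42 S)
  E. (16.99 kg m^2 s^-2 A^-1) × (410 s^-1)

Work out the base dimensions of each:
  A. kg·m²·s⁻³·A⁻¹
  B. T·m² = Wb·m⁻²·m² = kg·m²·s⁻²·A⁻¹
  C. J·C⁻¹ = N·m·(s·A)⁻¹ = kg·m²·s⁻³·A⁻¹
  D. [A] / [kg⁻¹·m⁻²·s³·A²] = kg·m²·s⁻³·A⁻¹
  E. [kg·m²·s⁻²·A⁻¹] · [s⁻¹] = kg·m²·s⁻³·A⁻¹
All reduce to kg·m²·s⁻³·A⁻¹ except B., which is kg·m²·s⁻²·A⁻¹.

B.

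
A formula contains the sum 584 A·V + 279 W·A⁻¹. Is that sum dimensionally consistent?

No

Reduce each to base SI dimensions:
  584 A·V:  V·A = J·C⁻¹·A = kg·m²·s⁻³
  279 W·A⁻¹:  W·A⁻¹ = J·s⁻¹·A⁻¹ = kg·m²·s⁻³·A⁻¹
kg·m²·s⁻³ ≠ kg·m²·s⁻³·A⁻¹, so they cannot be added.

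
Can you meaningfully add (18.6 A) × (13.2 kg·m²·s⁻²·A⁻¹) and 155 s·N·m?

No

Reduce each to base SI dimensions:
  (18.6 A) × (13.2 kg·m²·s⁻²·A⁻¹):  [A] · [kg·m²·s⁻²·A⁻¹] = kg·m²·s⁻²
  155 s·N·m:  N·m·s = kg·m·s⁻²·m·s = kg·m²·s⁻¹
kg·m²·s⁻² ≠ kg·m²·s⁻¹, so they cannot be added.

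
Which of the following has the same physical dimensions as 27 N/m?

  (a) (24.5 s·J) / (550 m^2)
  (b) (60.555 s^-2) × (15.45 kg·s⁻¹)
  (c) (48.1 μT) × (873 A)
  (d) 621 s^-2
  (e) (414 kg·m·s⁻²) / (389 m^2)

Reference: N·m⁻¹ = kg·m·s⁻²·m⁻¹ = kg·s⁻².
Each option:
  (a) [kg·m²·s⁻¹] / [m²] = kg·s⁻¹
  (b) [s⁻²] · [kg·s⁻¹] = kg·s⁻³
  (c) [kg·s⁻²·A⁻¹] · [A] = kg·s⁻²  ← same
  (d) s⁻²
  (e) [kg·m·s⁻²] / [m²] = kg·m⁻¹·s⁻²
Only (c) matches kg·s⁻².

(c)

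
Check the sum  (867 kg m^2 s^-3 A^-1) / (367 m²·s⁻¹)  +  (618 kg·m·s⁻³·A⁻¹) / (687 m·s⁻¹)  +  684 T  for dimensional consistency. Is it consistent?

Reduce each to base SI dimensions:
  (867 kg m^2 s^-3 A^-1) / (367 m²·s⁻¹):  [kg·m²·s⁻³·A⁻¹] / [m²·s⁻¹] = kg·s⁻²·A⁻¹
  (618 kg·m·s⁻³·A⁻¹) / (687 m·s⁻¹):  [kg·m·s⁻³·A⁻¹] / [m·s⁻¹] = kg·s⁻²·A⁻¹
  684 T:  T = Wb·m⁻² = kg·s⁻²·A⁻¹
Every term reduces to kg·s⁻²·A⁻¹.

Yes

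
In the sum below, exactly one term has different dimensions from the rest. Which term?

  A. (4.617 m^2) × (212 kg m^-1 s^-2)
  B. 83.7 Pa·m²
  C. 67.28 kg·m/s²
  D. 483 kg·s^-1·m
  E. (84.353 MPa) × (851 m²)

D.

Work out the base dimensions of each:
  A. [m²] · [kg·m⁻¹·s⁻²] = kg·m·s⁻²
  B. Pa·m² = N·m⁻²·m² = kg·m·s⁻²
  C. kg·m·s⁻²
  D. kg·m·s⁻¹
  E. [kg·m⁻¹·s⁻²] · [m²] = kg·m·s⁻²
All reduce to kg·m·s⁻² except D., which is kg·m·s⁻¹.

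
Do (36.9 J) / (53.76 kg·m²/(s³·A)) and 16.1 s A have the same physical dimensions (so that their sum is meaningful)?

In SI base units:
  (36.9 J) / (53.76 kg·m²/(s³·A)):  [kg·m²·s⁻²] / [kg·m²·s⁻³·A⁻¹] = s·A
  16.1 s A:  s·A
Both are s·A, so they have the same dimensions and can be added.

Yes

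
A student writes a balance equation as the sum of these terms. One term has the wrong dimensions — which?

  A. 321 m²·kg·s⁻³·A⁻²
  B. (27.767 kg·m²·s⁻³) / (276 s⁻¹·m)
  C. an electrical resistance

Expand each in SI base units:
  A. kg·m²·s⁻³·A⁻²
  B. [kg·m²·s⁻³] / [m·s⁻¹] = kg·m·s⁻²
  C. [electrical resistance] = kg·m²·s⁻³·A⁻²
All reduce to kg·m²·s⁻³·A⁻² except B., which is kg·m·s⁻².

B.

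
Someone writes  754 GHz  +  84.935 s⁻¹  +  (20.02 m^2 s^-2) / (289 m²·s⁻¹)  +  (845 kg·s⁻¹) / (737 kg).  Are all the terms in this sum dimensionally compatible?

In SI base units:
  754 GHz:  Hz = s⁻¹
  84.935 s⁻¹:  s⁻¹
  (20.02 m^2 s^-2) / (289 m²·s⁻¹):  [m²·s⁻²] / [m²·s⁻¹] = s⁻¹
  (845 kg·s⁻¹) / (737 kg):  [kg·s⁻¹] / [kg] = s⁻¹
Every term reduces to s⁻¹.

Yes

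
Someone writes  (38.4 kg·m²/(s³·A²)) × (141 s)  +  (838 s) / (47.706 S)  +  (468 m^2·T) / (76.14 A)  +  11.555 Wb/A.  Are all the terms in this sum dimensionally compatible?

Yes

Work out the base dimensions of each:
  (38.4 kg·m²/(s³·A²)) × (141 s):  [kg·m²·s⁻³·A⁻²] · [s] = kg·m²·s⁻²·A⁻²
  (838 s) / (47.706 S):  [s] / [kg⁻¹·m⁻²·s³·A²] = kg·m²·s⁻²·A⁻²
  (468 m^2·T) / (76.14 A):  [kg·m²·s⁻²·A⁻¹] / [A] = kg·m²·s⁻²·A⁻²
  11.555 Wb/A:  Wb·A⁻¹ = V·s·A⁻¹ = kg·m²·s⁻²·A⁻²
Every term reduces to kg·m²·s⁻²·A⁻².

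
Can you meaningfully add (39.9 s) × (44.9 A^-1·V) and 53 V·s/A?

Dimensions:
  (39.9 s) × (44.9 A^-1·V):  [s] · [kg·m²·s⁻³·A⁻²] = kg·m²·s⁻²·A⁻²
  53 V·s/A:  V·s·A⁻¹ = J·C⁻¹·s·A⁻¹ = kg·m²·s⁻²·A⁻²
Both are kg·m²·s⁻²·A⁻², so they have the same dimensions and can be added.

Yes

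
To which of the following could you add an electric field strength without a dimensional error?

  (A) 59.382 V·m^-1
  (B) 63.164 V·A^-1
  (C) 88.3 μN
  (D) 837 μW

Reference: [electric field strength] = kg·m·s⁻³·A⁻¹.
Each option:
  (A) V·m⁻¹ = J·C⁻¹·m⁻¹ = kg·m·s⁻³·A⁻¹  ← same
  (B) V·A⁻¹ = J·C⁻¹·A⁻¹ = kg·m²·s⁻³·A⁻²
  (C) N = kg·m·s⁻²
  (D) W = J·s⁻¹ = kg·m²·s⁻³
Only (A) matches kg·m·s⁻³·A⁻¹.

(A)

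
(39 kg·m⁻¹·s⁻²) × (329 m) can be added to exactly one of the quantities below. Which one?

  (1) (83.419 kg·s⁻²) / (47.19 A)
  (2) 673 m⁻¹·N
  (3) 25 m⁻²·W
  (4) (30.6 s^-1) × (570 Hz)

(2)

Reference: [kg·m⁻¹·s⁻²] · [m] = kg·s⁻².
Each option:
  (1) [kg·s⁻²] / [A] = kg·s⁻²·A⁻¹
  (2) N·m⁻¹ = kg·m·s⁻²·m⁻¹ = kg·s⁻²  ← same
  (3) W·m⁻² = J·s⁻¹·m⁻² = kg·s⁻³
  (4) [s⁻¹] · [s⁻¹] = s⁻²
Only (2) matches kg·s⁻².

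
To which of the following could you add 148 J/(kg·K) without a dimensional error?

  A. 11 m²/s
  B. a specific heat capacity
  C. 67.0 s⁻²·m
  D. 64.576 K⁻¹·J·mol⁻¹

B.

Reference: J·kg⁻¹·K⁻¹ = N·m·kg⁻¹·K⁻¹ = m²·s⁻²·K⁻¹.
Each option:
  A. m²·s⁻¹
  B. [specific heat capacity] = m²·s⁻²·K⁻¹  ← same
  C. m·s⁻²
  D. J·mol⁻¹·K⁻¹ = N·m·mol⁻¹·K⁻¹ = kg·m²·s⁻²·K⁻¹·mol⁻¹
Only B. matches m²·s⁻²·K⁻¹.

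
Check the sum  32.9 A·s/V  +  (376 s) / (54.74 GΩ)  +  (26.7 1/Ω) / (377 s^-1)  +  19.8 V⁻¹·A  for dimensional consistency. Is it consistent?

Expand each in SI base units:
  32.9 A·s/V:  A·s·V⁻¹ = A·s·(J·C⁻¹)⁻¹ = kg⁻¹·m⁻²·s⁴·A²
  (376 s) / (54.74 GΩ):  [s] / [kg·m²·s⁻³·A⁻²] = kg⁻¹·m⁻²·s⁴·A²
  (26.7 1/Ω) / (377 s^-1):  [kg⁻¹·m⁻²·s³·A²] / [s⁻¹] = kg⁻¹·m⁻²·s⁴·A²
  19.8 V⁻¹·A:  A·V⁻¹ = A·(J·C⁻¹)⁻¹ = kg⁻¹·m⁻²·s³·A²
The terms do not share a single dimension (kg⁻¹·m⁻²·s³·A² vs kg⁻¹·m⁻²·s⁴·A²).

No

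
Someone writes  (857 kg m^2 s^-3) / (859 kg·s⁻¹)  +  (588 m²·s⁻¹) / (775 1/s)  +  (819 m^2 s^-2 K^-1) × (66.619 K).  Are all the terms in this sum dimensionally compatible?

No

Dimensions:
  (857 kg m^2 s^-3) / (859 kg·s⁻¹):  [kg·m²·s⁻³] / [kg·s⁻¹] = m²·s⁻²
  (588 m²·s⁻¹) / (775 1/s):  [m²·s⁻¹] / [s⁻¹] = m²
  (819 m^2 s^-2 K^-1) × (66.619 K):  [m²·s⁻²·K⁻¹] · [K] = m²·s⁻²
The terms do not share a single dimension (m² vs m²·s⁻²).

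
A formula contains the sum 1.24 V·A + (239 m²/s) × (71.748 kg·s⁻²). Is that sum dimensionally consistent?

Expand each in SI base units:
  1.24 V·A:  V·A = J·C⁻¹·A = kg·m²·s⁻³
  (239 m²/s) × (71.748 kg·s⁻²):  [m²·s⁻¹] · [kg·s⁻²] = kg·m²·s⁻³
Both are kg·m²·s⁻³, so they have the same dimensions and can be added.

Yes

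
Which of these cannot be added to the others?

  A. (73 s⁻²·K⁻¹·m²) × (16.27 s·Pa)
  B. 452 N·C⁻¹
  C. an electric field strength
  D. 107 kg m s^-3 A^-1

Work out the base dimensions of each:
  A. [m²·s⁻²·K⁻¹] · [kg·m⁻¹·s⁻¹] = kg·m·s⁻³·K⁻¹
  B. N·C⁻¹ = kg·m·s⁻²·(s·A)⁻¹ = kg·m·s⁻³·A⁻¹
  C. [electric field strength] = kg·m·s⁻³·A⁻¹
  D. kg·m·s⁻³·A⁻¹
All reduce to kg·m·s⁻³·A⁻¹ except A., which is kg·m·s⁻³·K⁻¹.

A.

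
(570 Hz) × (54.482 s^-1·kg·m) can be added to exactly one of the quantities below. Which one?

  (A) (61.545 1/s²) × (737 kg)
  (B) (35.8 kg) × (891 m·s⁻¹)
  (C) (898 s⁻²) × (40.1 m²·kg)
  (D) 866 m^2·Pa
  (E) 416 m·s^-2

(D)

Reference: [s⁻¹] · [kg·m·s⁻¹] = kg·m·s⁻².
Each option:
  (A) [s⁻²] · [kg] = kg·s⁻²
  (B) [kg] · [m·s⁻¹] = kg·m·s⁻¹
  (C) [s⁻²] · [kg·m²] = kg·m²·s⁻²
  (D) Pa·m² = N·m⁻²·m² = kg·m·s⁻²  ← same
  (E) m·s⁻²
Only (D) matches kg·m·s⁻².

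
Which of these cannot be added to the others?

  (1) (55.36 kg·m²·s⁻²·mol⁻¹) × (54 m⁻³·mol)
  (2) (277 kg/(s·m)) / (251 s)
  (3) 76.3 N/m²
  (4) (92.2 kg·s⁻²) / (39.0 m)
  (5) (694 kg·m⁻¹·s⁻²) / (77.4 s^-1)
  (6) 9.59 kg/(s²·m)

(5)

Reduce each to base SI dimensions:
  (1) [kg·m²·s⁻²·mol⁻¹] · [m⁻³·mol] = kg·m⁻¹·s⁻²
  (2) [kg·m⁻¹·s⁻¹] / [s] = kg·m⁻¹·s⁻²
  (3) N·m⁻² = kg·m·s⁻²·m⁻² = kg·m⁻¹·s⁻²
  (4) [kg·s⁻²] / [m] = kg·m⁻¹·s⁻²
  (5) [kg·m⁻¹·s⁻²] / [s⁻¹] = kg·m⁻¹·s⁻¹
  (6) kg·m⁻¹·s⁻²
All reduce to kg·m⁻¹·s⁻² except (5), which is kg·m⁻¹·s⁻¹.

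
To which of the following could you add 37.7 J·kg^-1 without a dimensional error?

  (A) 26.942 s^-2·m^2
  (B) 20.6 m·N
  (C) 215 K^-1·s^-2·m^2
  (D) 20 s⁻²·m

(A)

Reference: J·kg⁻¹ = N·m·kg⁻¹ = m²·s⁻².
Each option:
  (A) m²·s⁻²  ← same
  (B) N·m = kg·m·s⁻²·m = kg·m²·s⁻²
  (C) m²·s⁻²·K⁻¹
  (D) m·s⁻²
Only (A) matches m²·s⁻².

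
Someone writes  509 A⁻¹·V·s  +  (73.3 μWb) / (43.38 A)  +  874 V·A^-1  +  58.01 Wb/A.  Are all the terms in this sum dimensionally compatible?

No

Reduce each to base SI dimensions:
  509 A⁻¹·V·s:  V·s·A⁻¹ = J·C⁻¹·s·A⁻¹ = kg·m²·s⁻²·A⁻²
  (73.3 μWb) / (43.38 A):  [kg·m²·s⁻²·A⁻¹] / [A] = kg·m²·s⁻²·A⁻²
  874 V·A^-1:  V·A⁻¹ = J·C⁻¹·A⁻¹ = kg·m²·s⁻³·A⁻²
  58.01 Wb/A:  Wb·A⁻¹ = V·s·A⁻¹ = kg·m²·s⁻²·A⁻²
The terms do not share a single dimension (kg·m²·s⁻²·A⁻² vs kg·m²·s⁻³·A⁻²).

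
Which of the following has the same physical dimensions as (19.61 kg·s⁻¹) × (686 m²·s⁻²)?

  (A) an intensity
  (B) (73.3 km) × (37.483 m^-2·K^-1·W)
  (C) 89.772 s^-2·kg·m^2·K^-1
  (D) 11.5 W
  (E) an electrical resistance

Reference: [kg·s⁻¹] · [m²·s⁻²] = kg·m²·s⁻³.
Each option:
  (A) [intensity] = kg·s⁻³
  (B) [m] · [kg·s⁻³·K⁻¹] = kg·m·s⁻³·K⁻¹
  (C) kg·m²·s⁻²·K⁻¹
  (D) W = J·s⁻¹ = kg·m²·s⁻³  ← same
  (E) [electrical resistance] = kg·m²·s⁻³·A⁻²
Only (D) matches kg·m²·s⁻³.

(D)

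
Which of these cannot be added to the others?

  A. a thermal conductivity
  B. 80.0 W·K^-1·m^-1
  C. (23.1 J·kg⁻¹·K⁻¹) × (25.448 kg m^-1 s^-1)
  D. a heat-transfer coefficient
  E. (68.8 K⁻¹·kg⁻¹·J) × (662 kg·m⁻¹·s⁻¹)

Dimensions:
  A. [thermal conductivity] = kg·m·s⁻³·K⁻¹
  B. W·m⁻¹·K⁻¹ = J·s⁻¹·m⁻¹·K⁻¹ = kg·m·s⁻³·K⁻¹
  C. [m²·s⁻²·K⁻¹] · [kg·m⁻¹·s⁻¹] = kg·m·s⁻³·K⁻¹
  D. [heat-transfer coefficient] = kg·s⁻³·K⁻¹
  E. [m²·s⁻²·K⁻¹] · [kg·m⁻¹·s⁻¹] = kg·m·s⁻³·K⁻¹
All reduce to kg·m·s⁻³·K⁻¹ except D., which is kg·s⁻³·K⁻¹.

D.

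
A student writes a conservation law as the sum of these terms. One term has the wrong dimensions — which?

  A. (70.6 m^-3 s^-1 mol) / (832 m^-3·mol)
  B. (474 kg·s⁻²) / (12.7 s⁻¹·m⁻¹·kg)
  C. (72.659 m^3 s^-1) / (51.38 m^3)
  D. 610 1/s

Expand each in SI base units:
  A. [m⁻³·s⁻¹·mol] / [m⁻³·mol] = s⁻¹
  B. [kg·s⁻²] / [kg·m⁻¹·s⁻¹] = m·s⁻¹
  C. [m³·s⁻¹] / [m³] = s⁻¹
  D. s⁻¹
All reduce to s⁻¹ except B., which is m·s⁻¹.

B.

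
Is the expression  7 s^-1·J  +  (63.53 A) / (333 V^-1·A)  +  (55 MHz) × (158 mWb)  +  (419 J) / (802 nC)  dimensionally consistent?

In SI base units:
  7 s^-1·J:  J·s⁻¹ = N·m·s⁻¹ = kg·m²·s⁻³
  (63.53 A) / (333 V^-1·A):  [A] / [kg⁻¹·m⁻²·s³·A²] = kg·m²·s⁻³·A⁻¹
  (55 MHz) × (158 mWb):  [s⁻¹] · [kg·m²·s⁻²·A⁻¹] = kg·m²·s⁻³·A⁻¹
  (419 J) / (802 nC):  [kg·m²·s⁻²] / [s·A] = kg·m²·s⁻³·A⁻¹
The terms do not share a single dimension (kg·m²·s⁻³ vs kg·m²·s⁻³·A⁻¹).

No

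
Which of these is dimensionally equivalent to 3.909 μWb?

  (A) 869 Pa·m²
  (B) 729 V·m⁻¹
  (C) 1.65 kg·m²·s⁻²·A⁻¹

(C)

Reference: Wb = V·s = kg·m²·s⁻²·A⁻¹.
Each option:
  (A) Pa·m² = N·m⁻²·m² = kg·m·s⁻²
  (B) V·m⁻¹ = J·C⁻¹·m⁻¹ = kg·m·s⁻³·A⁻¹
  (C) kg·m²·s⁻²·A⁻¹  ← same
Only (C) matches kg·m²·s⁻²·A⁻¹.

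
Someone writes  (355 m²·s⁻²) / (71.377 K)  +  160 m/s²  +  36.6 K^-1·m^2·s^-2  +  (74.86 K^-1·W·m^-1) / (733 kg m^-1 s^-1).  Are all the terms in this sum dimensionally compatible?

In SI base units:
  (355 m²·s⁻²) / (71.377 K):  [m²·s⁻²] / [K] = m²·s⁻²·K⁻¹
  160 m/s²:  m·s⁻²
  36.6 K^-1·m^2·s^-2:  m²·s⁻²·K⁻¹
  (74.86 K^-1·W·m^-1) / (733 kg m^-1 s^-1):  [kg·m·s⁻³·K⁻¹] / [kg·m⁻¹·s⁻¹] = m²·s⁻²·K⁻¹
The terms do not share a single dimension (m²·s⁻²·K⁻¹ vs m·s⁻²).

No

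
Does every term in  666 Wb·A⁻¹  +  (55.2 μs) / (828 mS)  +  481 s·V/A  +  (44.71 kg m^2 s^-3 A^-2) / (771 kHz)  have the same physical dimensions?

Yes

Reduce each to base SI dimensions:
  666 Wb·A⁻¹:  Wb·A⁻¹ = V·s·A⁻¹ = kg·m²·s⁻²·A⁻²
  (55.2 μs) / (828 mS):  [s] / [kg⁻¹·m⁻²·s³·A²] = kg·m²·s⁻²·A⁻²
  481 s·V/A:  V·s·A⁻¹ = J·C⁻¹·s·A⁻¹ = kg·m²·s⁻²·A⁻²
  (44.71 kg m^2 s^-3 A^-2) / (771 kHz):  [kg·m²·s⁻³·A⁻²] / [s⁻¹] = kg·m²·s⁻²·A⁻²
Every term reduces to kg·m²·s⁻²·A⁻².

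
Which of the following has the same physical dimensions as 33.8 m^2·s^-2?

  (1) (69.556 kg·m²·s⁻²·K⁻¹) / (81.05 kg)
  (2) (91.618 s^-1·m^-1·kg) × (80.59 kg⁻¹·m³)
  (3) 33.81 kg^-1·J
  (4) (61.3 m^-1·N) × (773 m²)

Reference: m²·s⁻².
Each option:
  (1) [kg·m²·s⁻²·K⁻¹] / [kg] = m²·s⁻²·K⁻¹
  (2) [kg·m⁻¹·s⁻¹] · [kg⁻¹·m³] = m²·s⁻¹
  (3) J·kg⁻¹ = N·m·kg⁻¹ = m²·s⁻²  ← same
  (4) [kg·s⁻²] · [m²] = kg·m²·s⁻²
Only (3) matches m²·s⁻².

(3)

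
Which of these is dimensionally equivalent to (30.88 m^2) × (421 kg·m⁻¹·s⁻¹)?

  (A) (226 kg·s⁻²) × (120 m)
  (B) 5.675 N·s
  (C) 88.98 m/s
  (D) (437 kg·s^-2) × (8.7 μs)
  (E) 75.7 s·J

Reference: [m²] · [kg·m⁻¹·s⁻¹] = kg·m·s⁻¹.
Each option:
  (A) [kg·s⁻²] · [m] = kg·m·s⁻²
  (B) N·s = kg·m·s⁻²·s = kg·m·s⁻¹  ← same
  (C) m·s⁻¹
  (D) [kg·s⁻²] · [s] = kg·s⁻¹
  (E) J·s = N·m·s = kg·m²·s⁻¹
Only (B) matches kg·m·s⁻¹.

(B)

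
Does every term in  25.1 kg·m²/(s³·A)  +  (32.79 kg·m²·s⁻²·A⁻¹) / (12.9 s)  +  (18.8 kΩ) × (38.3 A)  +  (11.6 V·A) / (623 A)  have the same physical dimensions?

Yes

Work out the base dimensions of each:
  25.1 kg·m²/(s³·A):  kg·m²·s⁻³·A⁻¹
  (32.79 kg·m²·s⁻²·A⁻¹) / (12.9 s):  [kg·m²·s⁻²·A⁻¹] / [s] = kg·m²·s⁻³·A⁻¹
  (18.8 kΩ) × (38.3 A):  [kg·m²·s⁻³·A⁻²] · [A] = kg·m²·s⁻³·A⁻¹
  (11.6 V·A) / (623 A):  [kg·m²·s⁻³] / [A] = kg·m²·s⁻³·A⁻¹
Every term reduces to kg·m²·s⁻³·A⁻¹.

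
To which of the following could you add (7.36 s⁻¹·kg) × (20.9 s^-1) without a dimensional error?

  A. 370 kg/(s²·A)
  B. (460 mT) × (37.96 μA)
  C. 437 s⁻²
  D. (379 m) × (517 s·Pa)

Reference: [kg·s⁻¹] · [s⁻¹] = kg·s⁻².
Each option:
  A. kg·s⁻²·A⁻¹
  B. [kg·s⁻²·A⁻¹] · [A] = kg·s⁻²  ← same
  C. s⁻²
  D. [m] · [kg·m⁻¹·s⁻¹] = kg·s⁻¹
Only B. matches kg·s⁻².

B.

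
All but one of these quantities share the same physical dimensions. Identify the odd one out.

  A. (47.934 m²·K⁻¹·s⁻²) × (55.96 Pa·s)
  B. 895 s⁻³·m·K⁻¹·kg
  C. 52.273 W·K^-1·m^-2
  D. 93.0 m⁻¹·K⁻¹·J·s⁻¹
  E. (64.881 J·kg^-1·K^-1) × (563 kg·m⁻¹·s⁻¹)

Work out the base dimensions of each:
  A. [m²·s⁻²·K⁻¹] · [kg·m⁻¹·s⁻¹] = kg·m·s⁻³·K⁻¹
  B. kg·m·s⁻³·K⁻¹
  C. W·m⁻²·K⁻¹ = J·s⁻¹·m⁻²·K⁻¹ = kg·s⁻³·K⁻¹
  D. J·s⁻¹·m⁻¹·K⁻¹ = N·m·s⁻¹·m⁻¹·K⁻¹ = kg·m·s⁻³·K⁻¹
  E. [m²·s⁻²·K⁻¹] · [kg·m⁻¹·s⁻¹] = kg·m·s⁻³·K⁻¹
All reduce to kg·m·s⁻³·K⁻¹ except C., which is kg·s⁻³·K⁻¹.

C.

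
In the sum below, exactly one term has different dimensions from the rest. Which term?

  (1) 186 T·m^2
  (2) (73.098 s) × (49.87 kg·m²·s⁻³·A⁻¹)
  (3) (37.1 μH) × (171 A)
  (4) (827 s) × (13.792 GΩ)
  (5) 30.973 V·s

Dimensions:
  (1) T·m² = Wb·m⁻²·m² = kg·m²·s⁻²·A⁻¹
  (2) [s] · [kg·m²·s⁻³·A⁻¹] = kg·m²·s⁻²·A⁻¹
  (3) [kg·m²·s⁻²·A⁻²] · [A] = kg·m²·s⁻²·A⁻¹
  (4) [s] · [kg·m²·s⁻³·A⁻²] = kg·m²·s⁻²·A⁻²
  (5) V·s = J·C⁻¹·s = kg·m²·s⁻²·A⁻¹
All reduce to kg·m²·s⁻²·A⁻¹ except (4), which is kg·m²·s⁻²·A⁻².

(4)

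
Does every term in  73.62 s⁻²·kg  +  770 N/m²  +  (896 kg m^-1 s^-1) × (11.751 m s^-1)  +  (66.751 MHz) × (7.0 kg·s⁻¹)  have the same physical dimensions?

No

In SI base units:
  73.62 s⁻²·kg:  kg·s⁻²
  770 N/m²:  N·m⁻² = kg·m·s⁻²·m⁻² = kg·m⁻¹·s⁻²
  (896 kg m^-1 s^-1) × (11.751 m s^-1):  [kg·m⁻¹·s⁻¹] · [m·s⁻¹] = kg·s⁻²
  (66.751 MHz) × (7.0 kg·s⁻¹):  [s⁻¹] · [kg·s⁻¹] = kg·s⁻²
The terms do not share a single dimension (kg·m⁻¹·s⁻² vs kg·s⁻²).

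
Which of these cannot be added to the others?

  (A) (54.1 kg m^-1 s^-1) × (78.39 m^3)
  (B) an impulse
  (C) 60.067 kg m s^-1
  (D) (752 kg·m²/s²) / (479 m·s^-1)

Work out the base dimensions of each:
  (A) [kg·m⁻¹·s⁻¹] · [m³] = kg·m²·s⁻¹
  (B) [impulse] = kg·m·s⁻¹
  (C) kg·m·s⁻¹
  (D) [kg·m²·s⁻²] / [m·s⁻¹] = kg·m·s⁻¹
All reduce to kg·m·s⁻¹ except (A), which is kg·m²·s⁻¹.

(A)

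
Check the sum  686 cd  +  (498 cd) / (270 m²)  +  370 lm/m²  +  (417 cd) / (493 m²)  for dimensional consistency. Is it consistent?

Reduce each to base SI dimensions:
  686 cd:  cd
  (498 cd) / (270 m²):  [cd] / [m²] = m⁻²·cd
  370 lm/m²:  lm·m⁻² = cd·m⁻² = m⁻²·cd
  (417 cd) / (493 m²):  [cd] / [m²] = m⁻²·cd
The terms do not share a single dimension (cd vs m⁻²·cd).

No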